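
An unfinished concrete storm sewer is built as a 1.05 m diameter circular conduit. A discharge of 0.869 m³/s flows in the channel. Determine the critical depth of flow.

At critical depth, Q² T / (g A³) = 1, i.e. A³/T = Q²/g = 0.869²/9.81 = 0.07698.
Trying y = 0.402 m: A³/T = 0.02779 — low.
Trying y = 0.524 m: A³/T = 0.07673 — matches.

y_c = 0.524 m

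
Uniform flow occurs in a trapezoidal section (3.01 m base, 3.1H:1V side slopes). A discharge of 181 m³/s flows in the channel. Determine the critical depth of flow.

At critical depth, Q² T / (g A³) = 1, i.e. A³/T = Q²/g = 181²/9.81 = 3340.
Try y = 4.16 m: A³/T = 10060 — too large.
Try y = 3.25 m: A³/T = 3321 — close enough.

y_c = 3.25 m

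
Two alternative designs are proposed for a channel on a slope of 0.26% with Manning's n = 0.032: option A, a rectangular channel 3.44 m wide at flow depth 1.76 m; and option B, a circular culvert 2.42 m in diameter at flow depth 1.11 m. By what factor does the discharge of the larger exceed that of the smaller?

3.89

Channel A: Flow area A = b·y = 3.44 × 1.76 = 6.054 m². Wetted perimeter P = b + 2y = 3.44 + 2×1.76 = 6.96 m. Hydraulic radius R = A/P = 6.054/6.96 = 0.8699 m. Q_A = (1/0.032)·6.054·0.8699^(2/3)·√0.0026 = 8.791 m³/s.
Channel B: For a circular section of diameter D = 2.42 m at depth y = 1.11 m, the central angle is θ = 2 arccos(1 − 2y/D) = 2.976 rad. Then A = (D²/8)(θ − sin θ) = 2.058 m² and P = Dθ/2 = 3.601 m. Hydraulic radius R = A/P = 2.058/3.601 = 0.5715 m. Q_B = (1/0.032)·2.058·0.5715^(2/3)·√0.0026 = 2.258 m³/s.
The larger discharge is 8.791 m³/s and the smaller is 2.258 m³/s; the ratio is 3.89.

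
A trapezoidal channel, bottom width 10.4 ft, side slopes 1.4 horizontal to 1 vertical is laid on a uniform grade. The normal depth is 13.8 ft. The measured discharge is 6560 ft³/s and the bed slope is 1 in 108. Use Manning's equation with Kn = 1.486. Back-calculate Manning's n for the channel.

n = 0.033

With bottom width b = 10.4 ft and side slope z = 1.4: A = (b + zy)y = (10.4 + 1.4×13.8)×13.8 = 410.1 ft²; P = b + 2y√(1+z²) = 10.4 + 2×13.8×1.72 = 57.88 ft.
Hydraulic radius R = A/P = 410.1/57.88 = 7.085 ft.
Rearranging Manning's equation: n = (1.486/Q) A R^(2/3) S^(1/2) = (1.486/6560) × 410.1 × 7.085^(2/3) × √0.009259 = 0.033.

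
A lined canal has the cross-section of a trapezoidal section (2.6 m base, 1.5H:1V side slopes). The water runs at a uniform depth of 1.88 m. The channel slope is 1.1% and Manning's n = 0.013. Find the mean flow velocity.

V = 8.53 m/s

With bottom width b = 2.6 m and side slope z = 1.5: A = (b + zy)y = (2.6 + 1.5×1.88)×1.88 = 10.19 m²; P = b + 2y√(1+z²) = 2.6 + 2×1.88×1.803 = 9.378 m.
Hydraulic radius R = A/P = 10.19/9.378 = 1.086 m.
From Manning's equation, V = (1/n) R^(2/3) S^(1/2) = (1/0.013) × 1.086^(2/3) × 0.011^(1/2) = 8.53 m/s.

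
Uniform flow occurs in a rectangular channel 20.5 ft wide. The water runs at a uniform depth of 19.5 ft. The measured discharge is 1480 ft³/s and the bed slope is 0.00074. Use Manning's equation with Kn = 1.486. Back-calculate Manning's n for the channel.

Flow area A = b·y = 20.5 × 19.5 = 399.8 ft². Wetted perimeter P = b + 2y = 20.5 + 2×19.5 = 59.5 ft.
Hydraulic radius R = A/P = 399.8/59.5 = 6.718 ft.
Rearranging Manning's equation: n = (1.486/Q) A R^(2/3) S^(1/2) = (1.486/1480) × 399.8 × 6.718^(2/3) × √0.00074 = 0.0389.

n = 0.0389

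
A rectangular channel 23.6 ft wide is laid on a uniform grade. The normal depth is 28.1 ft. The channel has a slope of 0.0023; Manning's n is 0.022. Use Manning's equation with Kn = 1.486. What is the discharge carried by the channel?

Flow area A = b·y = 23.6 × 28.1 = 663.2 ft². Wetted perimeter P = b + 2y = 23.6 + 2×28.1 = 79.8 ft.
Hydraulic radius R = A/P = 663.2/79.8 = 8.31 ft.
Manning's equation: Q = (1.486/n) A R^(2/3) S^(1/2) = (1.486/0.022) × 663.2 × 8.31^(2/3) × 0.0023^(1/2) = 8810 ft³/s.

Q = 8810 ft³/s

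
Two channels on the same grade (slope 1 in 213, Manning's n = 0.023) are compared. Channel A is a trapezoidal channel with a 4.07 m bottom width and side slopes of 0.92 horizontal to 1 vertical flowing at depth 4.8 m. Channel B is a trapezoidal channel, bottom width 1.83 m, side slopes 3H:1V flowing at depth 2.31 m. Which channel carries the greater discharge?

Channel A: With bottom width b = 4.07 m and side slope z = 0.92: A = (b + zy)y = (4.07 + 0.92×4.8)×4.8 = 40.73 m²; P = b + 2y√(1+z²) = 4.07 + 2×4.8×1.359 = 17.11 m. Hydraulic radius R = A/P = 40.73/17.11 = 2.38 m. Q_A = (1/0.023)·40.73·2.38^(2/3)·√0.004695 = 216.3 m³/s.
Channel B: With bottom width b = 1.83 m and side slope z = 3: A = (b + zy)y = (1.83 + 3×2.31)×2.31 = 20.24 m²; P = b + 2y√(1+z²) = 1.83 + 2×2.31×3.162 = 16.44 m. Hydraulic radius R = A/P = 20.24/16.44 = 1.231 m. Q_B = (1/0.023)·20.24·1.231^(2/3)·√0.004695 = 69.24 m³/s.
Q_A = 216.3 m³/s vs Q_B = 69.24 m³/s, so channel A carries more.

channel A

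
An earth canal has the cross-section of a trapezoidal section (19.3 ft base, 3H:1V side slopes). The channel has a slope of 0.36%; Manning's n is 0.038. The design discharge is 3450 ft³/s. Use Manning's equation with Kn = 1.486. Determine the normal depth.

y_n = 9.55 ft

Manning's equation rearranged: A R^(2/3) = nQ / (1.486·√S) = 0.038 × 3450 / (1.486 × √0.0036) = 1470.
Trying y = 10.6 ft: A R^(2/3) = 1842 — high.
Trying y = 7.06 ft: A R^(2/3) = 775.4 — low.
Trying y = 9.55 ft: A R^(2/3) = 1469 — close enough.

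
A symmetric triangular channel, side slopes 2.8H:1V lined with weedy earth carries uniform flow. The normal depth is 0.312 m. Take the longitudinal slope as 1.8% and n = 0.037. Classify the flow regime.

For a triangular section with side slope z = 2.8: A = zy² = 2.8×0.312² = 0.2726 m²; P = 2y√(1+z²) = 2×0.312×2.973 = 1.855 m.
Hydraulic radius R = A/P = 0.2726/1.855 = 0.1469 m.
V = (1/n) R^(2/3) √S = (1/0.037) × 0.1469^(2/3) × √0.018 = 1.01 m/s. Hydraulic depth D_h = A/T = 0.2726/1.747 = 0.156 m.
Froude number Fr = V/√(g·D_h) = 1.01/√(9.81×0.156) = 0.816, which is less than 1, so the flow is subcritical.

subcritical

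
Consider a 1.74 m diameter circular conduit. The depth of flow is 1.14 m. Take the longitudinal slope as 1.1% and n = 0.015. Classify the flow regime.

supercritical

For a circular section of diameter D = 1.74 m at depth y = 1.14 m, the central angle is θ = 2 arccos(1 − 2y/D) = 3.773 rad. Then A = (D²/8)(θ − sin θ) = 1.651 m² and P = Dθ/2 = 3.282 m.
Hydraulic radius R = A/P = 1.651/3.282 = 0.503 m.
V = (1/n) R^(2/3) √S = (1/0.015) × 0.503^(2/3) × √0.011 = 4.423 m/s. Hydraulic depth D_h = A/T = 1.651/1.654 = 0.9982 m.
Froude number Fr = V/√(g·D_h) = 4.423/√(9.81×0.9982) = 1.41, which is greater than 1, so the flow is supercritical.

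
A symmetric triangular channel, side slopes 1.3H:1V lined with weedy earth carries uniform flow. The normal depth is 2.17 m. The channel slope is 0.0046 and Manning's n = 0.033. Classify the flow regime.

For a triangular section with side slope z = 1.3: A = zy² = 1.3×2.17² = 6.122 m²; P = 2y√(1+z²) = 2×2.17×1.64 = 7.118 m.
Hydraulic radius R = A/P = 6.122/7.118 = 0.86 m.
V = (1/n) R^(2/3) √S = (1/0.033) × 0.86^(2/3) × √0.0046 = 1.859 m/s. Hydraulic depth D_h = A/T = 6.122/5.642 = 1.085 m.
Froude number Fr = V/√(g·D_h) = 1.859/√(9.81×1.085) = 0.57, which is less than 1, so the flow is subcritical.

subcritical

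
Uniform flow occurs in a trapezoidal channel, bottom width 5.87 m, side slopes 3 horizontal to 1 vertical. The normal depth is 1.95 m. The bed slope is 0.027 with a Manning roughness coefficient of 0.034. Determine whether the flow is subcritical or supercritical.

With bottom width b = 5.87 m and side slope z = 3: A = (b + zy)y = (5.87 + 3×1.95)×1.95 = 22.85 m²; P = b + 2y√(1+z²) = 5.87 + 2×1.95×3.162 = 18.2 m.
Hydraulic radius R = A/P = 22.85/18.2 = 1.256 m.
V = (1/n) R^(2/3) √S = (1/0.034) × 1.256^(2/3) × √0.027 = 5.625 m/s. Hydraulic depth D_h = A/T = 22.85/17.57 = 1.301 m.
Froude number Fr = V/√(g·D_h) = 5.625/√(9.81×1.301) = 1.57, which is greater than 1, so the flow is supercritical.

supercritical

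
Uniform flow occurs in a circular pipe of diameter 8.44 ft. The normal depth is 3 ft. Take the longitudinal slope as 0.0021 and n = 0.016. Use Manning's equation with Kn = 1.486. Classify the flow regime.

subcritical

For a circular section of diameter D = 8.44 ft at depth y = 3 ft, the central angle is θ = 2 arccos(1 − 2y/D) = 2.555 rad. Then A = (D²/8)(θ − sin θ) = 17.82 ft² and P = Dθ/2 = 10.78 ft.
Hydraulic radius R = A/P = 17.82/10.78 = 1.653 ft.
V = (1.486/n) R^(2/3) √S = (1.486/0.016) × 1.653^(2/3) × √0.0021 = 5.95 ft/s. Hydraulic depth D_h = A/T = 17.82/8.08 = 2.206 ft.
Froude number Fr = V/√(g·D_h) = 5.95/√(32.2×2.206) = 0.706, which is less than 1, so the flow is subcritical.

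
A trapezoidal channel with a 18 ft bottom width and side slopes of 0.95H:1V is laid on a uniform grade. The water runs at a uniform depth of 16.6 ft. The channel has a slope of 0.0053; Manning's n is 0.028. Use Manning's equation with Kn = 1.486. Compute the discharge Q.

With bottom width b = 18 ft and side slope z = 0.95: A = (b + zy)y = (18 + 0.95×16.6)×16.6 = 560.6 ft²; P = b + 2y√(1+z²) = 18 + 2×16.6×1.379 = 63.79 ft.
Hydraulic radius R = A/P = 560.6/63.79 = 8.787 ft.
Manning's equation: Q = (1.486/n) A R^(2/3) S^(1/2) = (1.486/0.028) × 560.6 × 8.787^(2/3) × 0.0053^(1/2) = 9220 ft³/s.

Q = 9220 ft³/s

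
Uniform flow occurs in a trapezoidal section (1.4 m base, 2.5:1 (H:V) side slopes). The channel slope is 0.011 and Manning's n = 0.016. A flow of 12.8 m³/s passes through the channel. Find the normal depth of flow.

y_n = 0.863 m

Manning's equation rearranged: A R^(2/3) = nQ / (1·√S) = 0.016 × 12.8 / (√0.011) = 1.953.
Trying y = 0.633 m: A R^(2/3) = 1.012 — too small.
Trying y = 0.863 m: A R^(2/3) = 1.954 — matches.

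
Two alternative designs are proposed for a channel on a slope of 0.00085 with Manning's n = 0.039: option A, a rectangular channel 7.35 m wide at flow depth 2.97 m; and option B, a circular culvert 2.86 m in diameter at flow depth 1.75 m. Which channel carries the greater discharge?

channel A

Channel A: Flow area A = b·y = 7.35 × 2.97 = 21.83 m². Wetted perimeter P = b + 2y = 7.35 + 2×2.97 = 13.29 m. Hydraulic radius R = A/P = 21.83/13.29 = 1.643 m. Q_A = (1/0.039)·21.83·1.643^(2/3)·√0.00085 = 22.72 m³/s.
Channel B: For a circular section of diameter D = 2.86 m at depth y = 1.75 m, the central angle is θ = 2 arccos(1 − 2y/D) = 3.593 rad. Then A = (D²/8)(θ − sin θ) = 4.12 m² and P = Dθ/2 = 5.138 m. Hydraulic radius R = A/P = 4.12/5.138 = 0.8018 m. Q_B = (1/0.039)·4.12·0.8018^(2/3)·√0.00085 = 2.658 m³/s.
Q_A = 22.72 m³/s vs Q_B = 2.658 m³/s, so channel A carries more.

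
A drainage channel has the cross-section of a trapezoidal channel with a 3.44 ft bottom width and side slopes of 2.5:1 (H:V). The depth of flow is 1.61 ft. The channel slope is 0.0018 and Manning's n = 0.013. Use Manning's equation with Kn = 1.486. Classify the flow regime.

subcritical

With bottom width b = 3.44 ft and side slope z = 2.5: A = (b + zy)y = (3.44 + 2.5×1.61)×1.61 = 12.02 ft²; P = b + 2y√(1+z²) = 3.44 + 2×1.61×2.693 = 12.11 ft.
Hydraulic radius R = A/P = 12.02/12.11 = 0.9924 ft.
V = (1.486/n) R^(2/3) √S = (1.486/0.013) × 0.9924^(2/3) × √0.0018 = 4.825 ft/s. Hydraulic depth D_h = A/T = 12.02/11.49 = 1.046 ft.
Froude number Fr = V/√(g·D_h) = 4.825/√(32.2×1.046) = 0.831, which is less than 1, so the flow is subcritical.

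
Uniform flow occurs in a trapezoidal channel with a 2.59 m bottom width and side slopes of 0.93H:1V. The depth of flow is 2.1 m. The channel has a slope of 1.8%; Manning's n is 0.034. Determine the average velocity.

V = 4.32 m/s

With bottom width b = 2.59 m and side slope z = 0.93: A = (b + zy)y = (2.59 + 0.93×2.1)×2.1 = 9.54 m²; P = b + 2y√(1+z²) = 2.59 + 2×2.1×1.366 = 8.326 m.
Hydraulic radius R = A/P = 9.54/8.326 = 1.146 m.
From Manning's equation, V = (1/n) R^(2/3) S^(1/2) = (1/0.034) × 1.146^(2/3) × 0.018^(1/2) = 4.32 m/s.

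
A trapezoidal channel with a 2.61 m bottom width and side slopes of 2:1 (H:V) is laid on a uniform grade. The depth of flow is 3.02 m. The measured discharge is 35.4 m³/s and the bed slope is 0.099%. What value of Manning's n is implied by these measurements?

With bottom width b = 2.61 m and side slope z = 2: A = (b + zy)y = (2.61 + 2×3.02)×3.02 = 26.12 m²; P = b + 2y√(1+z²) = 2.61 + 2×3.02×2.236 = 16.12 m.
Hydraulic radius R = A/P = 26.12/16.12 = 1.621 m.
Rearranging Manning's equation: n = (1/Q) A R^(2/3) S^(1/2) = (1/35.4) × 26.12 × 1.621^(2/3) × √0.00099 = 0.032.

n = 0.032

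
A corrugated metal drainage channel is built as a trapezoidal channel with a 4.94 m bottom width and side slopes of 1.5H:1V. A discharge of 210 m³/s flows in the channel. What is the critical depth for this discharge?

y_c = 3.9 m

At critical depth, Q² T / (g A³) = 1, i.e. A³/T = Q²/g = 210²/9.81 = 4495.
At y = 4.24 m: A³/T = 6228 — high.
At y = 3.11 m: A³/T = 1868 — low.
At y = 3.9 m: A³/T = 4478 — matches.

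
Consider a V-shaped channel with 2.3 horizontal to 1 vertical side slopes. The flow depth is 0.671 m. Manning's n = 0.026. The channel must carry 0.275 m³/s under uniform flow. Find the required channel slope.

S = 0.00023

For a triangular section with side slope z = 2.3: A = zy² = 2.3×0.671² = 1.036 m²; P = 2y√(1+z²) = 2×0.671×2.508 = 3.366 m.
Hydraulic radius R = A/P = 1.036/3.366 = 0.3077 m.
From Manning's equation, S = [nQ / (1 A R^(2/3))]² = [0.026 × 0.275 / (1 × 1.036 × 0.3077^(2/3))]² = 0.00023.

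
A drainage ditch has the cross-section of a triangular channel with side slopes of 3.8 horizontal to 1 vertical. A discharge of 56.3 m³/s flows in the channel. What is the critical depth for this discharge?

y_c = 2.14 m

At critical depth, Q² T / (g A³) = 1, i.e. A³/T = Q²/g = 56.3²/9.81 = 323.1.
Trying y = 1.81 m: A³/T = 140.3 — low.
Trying y = 2.44 m: A³/T = 624.4 — high.
Trying y = 2.14 m: A³/T = 324 — ≈ 323.1.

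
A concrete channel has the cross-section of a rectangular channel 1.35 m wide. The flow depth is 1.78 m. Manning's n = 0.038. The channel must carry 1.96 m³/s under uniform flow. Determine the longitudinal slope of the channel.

Flow area A = b·y = 1.35 × 1.78 = 2.403 m². Wetted perimeter P = b + 2y = 1.35 + 2×1.78 = 4.91 m.
Hydraulic radius R = A/P = 2.403/4.91 = 0.4894 m.
From Manning's equation, S = [nQ / (1 A R^(2/3))]² = [0.038 × 1.96 / (1 × 2.403 × 0.4894^(2/3))]² = 0.00249.

S = 0.00249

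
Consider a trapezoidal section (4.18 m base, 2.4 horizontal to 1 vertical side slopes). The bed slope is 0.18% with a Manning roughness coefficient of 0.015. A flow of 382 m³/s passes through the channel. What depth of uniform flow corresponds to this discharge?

y_n = 4.7 m

Manning's equation rearranged: A R^(2/3) = nQ / (1·√S) = 0.015 × 382 / (√0.0018) = 135.1.
Trying y = 5.29 m: A R^(2/3) = 178.1 — over.
Trying y = 4.7 m: A R^(2/3) = 135.2 — close enough.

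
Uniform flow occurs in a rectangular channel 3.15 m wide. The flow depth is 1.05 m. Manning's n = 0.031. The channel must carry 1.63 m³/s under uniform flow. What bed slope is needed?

S = 0.000432

Flow area A = b·y = 3.15 × 1.05 = 3.308 m². Wetted perimeter P = b + 2y = 3.15 + 2×1.05 = 5.25 m.
Hydraulic radius R = A/P = 3.308/5.25 = 0.63 m.
From Manning's equation, S = [nQ / (1 A R^(2/3))]² = [0.031 × 1.63 / (1 × 3.308 × 0.63^(2/3))]² = 0.000432.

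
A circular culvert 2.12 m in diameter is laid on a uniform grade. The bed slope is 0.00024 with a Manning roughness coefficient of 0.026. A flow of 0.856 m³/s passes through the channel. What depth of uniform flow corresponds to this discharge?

y_n = 1.21 m

Manning's equation rearranged: A R^(2/3) = nQ / (1·√S) = 0.026 × 0.856 / (√0.00024) = 1.437.
Try y = 0.95 m: A R^(2/3) = 0.9558 — too small.
Try y = 1.53 m: A R^(2/3) = 2.013 — too large.
Try y = 1.21 m: A R^(2/3) = 1.437 — close enough.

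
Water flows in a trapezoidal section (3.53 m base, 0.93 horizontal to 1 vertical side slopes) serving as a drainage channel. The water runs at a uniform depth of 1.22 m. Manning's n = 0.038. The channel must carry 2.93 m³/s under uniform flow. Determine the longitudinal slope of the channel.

With bottom width b = 3.53 m and side slope z = 0.93: A = (b + zy)y = (3.53 + 0.93×1.22)×1.22 = 5.691 m²; P = b + 2y√(1+z²) = 3.53 + 2×1.22×1.366 = 6.862 m.
Hydraulic radius R = A/P = 5.691/6.862 = 0.8293 m.
From Manning's equation, S = [nQ / (1 A R^(2/3))]² = [0.038 × 2.93 / (1 × 5.691 × 0.8293^(2/3))]² = 0.000491.

S = 0.000491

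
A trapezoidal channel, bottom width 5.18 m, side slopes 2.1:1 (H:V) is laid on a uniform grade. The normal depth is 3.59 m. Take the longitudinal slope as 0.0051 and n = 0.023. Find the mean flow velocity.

With bottom width b = 5.18 m and side slope z = 2.1: A = (b + zy)y = (5.18 + 2.1×3.59)×3.59 = 45.66 m²; P = b + 2y√(1+z²) = 5.18 + 2×3.59×2.326 = 21.88 m.
Hydraulic radius R = A/P = 45.66/21.88 = 2.087 m.
From Manning's equation, V = (1/n) R^(2/3) S^(1/2) = (1/0.023) × 2.087^(2/3) × 0.0051^(1/2) = 5.07 m/s.

V = 5.07 m/s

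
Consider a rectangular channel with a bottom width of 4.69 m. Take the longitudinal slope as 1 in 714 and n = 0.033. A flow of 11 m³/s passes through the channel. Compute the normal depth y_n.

y_n = 1.97 m

Manning's equation rearranged: A R^(2/3) = nQ / (1·√S) = 0.033 × 11 / (√0.001401) = 9.7.
At y = 2.39 m: A R^(2/3) = 12.54 — too large.
At y = 1.4 m: A R^(2/3) = 6.014 — too small.
At y = 1.97 m: A R^(2/3) = 9.669 — ≈ 9.7.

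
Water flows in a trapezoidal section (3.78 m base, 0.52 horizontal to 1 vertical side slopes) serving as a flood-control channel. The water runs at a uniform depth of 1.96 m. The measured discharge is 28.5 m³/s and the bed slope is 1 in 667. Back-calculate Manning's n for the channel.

n = 0.014

With bottom width b = 3.78 m and side slope z = 0.52: A = (b + zy)y = (3.78 + 0.52×1.96)×1.96 = 9.406 m²; P = b + 2y√(1+z²) = 3.78 + 2×1.96×1.127 = 8.198 m.
Hydraulic radius R = A/P = 9.406/8.198 = 1.147 m.
Rearranging Manning's equation: n = (1/Q) A R^(2/3) S^(1/2) = (1/28.5) × 9.406 × 1.147^(2/3) × √0.001499 = 0.014.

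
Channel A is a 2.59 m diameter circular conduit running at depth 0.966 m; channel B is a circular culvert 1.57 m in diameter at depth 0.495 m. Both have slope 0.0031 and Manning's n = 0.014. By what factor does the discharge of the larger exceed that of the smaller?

Channel A: For a circular section of diameter D = 2.59 m at depth y = 0.966 m, the central angle is θ = 2 arccos(1 − 2y/D) = 2.628 rad. Then A = (D²/8)(θ − sin θ) = 1.791 m² and P = Dθ/2 = 3.403 m. Hydraulic radius R = A/P = 1.791/3.403 = 0.5264 m. Q_A = (1/0.014)·1.791·0.5264^(2/3)·√0.0031 = 4.645 m³/s.
Channel B: For a circular section of diameter D = 1.57 m at depth y = 0.495 m, the central angle is θ = 2 arccos(1 − 2y/D) = 2.385 rad. Then A = (D²/8)(θ − sin θ) = 0.5232 m² and P = Dθ/2 = 1.872 m. Hydraulic radius R = A/P = 0.5232/1.872 = 0.2795 m. Q_B = (1/0.014)·0.5232·0.2795^(2/3)·√0.0031 = 0.8896 m³/s.
The larger discharge is 4.645 m³/s and the smaller is 0.8896 m³/s; the ratio is 5.22.

5.22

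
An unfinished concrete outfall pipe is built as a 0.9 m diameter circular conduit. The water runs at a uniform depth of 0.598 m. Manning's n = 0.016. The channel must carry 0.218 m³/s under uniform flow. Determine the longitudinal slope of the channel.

For a circular section of diameter D = 0.9 m at depth y = 0.598 m, the central angle is θ = 2 arccos(1 − 2y/D) = 3.812 rad. Then A = (D²/8)(θ − sin θ) = 0.4488 m² and P = Dθ/2 = 1.715 m.
Hydraulic radius R = A/P = 0.4488/1.715 = 0.2617 m.
From Manning's equation, S = [nQ / (1 A R^(2/3))]² = [0.016 × 0.218 / (1 × 0.4488 × 0.2617^(2/3))]² = 0.000361.

S = 0.000361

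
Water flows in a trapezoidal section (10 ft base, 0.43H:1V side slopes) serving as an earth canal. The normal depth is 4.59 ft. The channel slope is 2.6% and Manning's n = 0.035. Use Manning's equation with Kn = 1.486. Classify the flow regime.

With bottom width b = 10 ft and side slope z = 0.43: A = (b + zy)y = (10 + 0.43×4.59)×4.59 = 54.96 ft²; P = b + 2y√(1+z²) = 10 + 2×4.59×1.089 = 19.99 ft.
Hydraulic radius R = A/P = 54.96/19.99 = 2.749 ft.
V = (1.486/n) R^(2/3) √S = (1.486/0.035) × 2.749^(2/3) × √0.026 = 13.43 ft/s. Hydraulic depth D_h = A/T = 54.96/13.95 = 3.94 ft.
Froude number Fr = V/√(g·D_h) = 13.43/√(32.2×3.94) = 1.19, which is greater than 1, so the flow is supercritical.

supercritical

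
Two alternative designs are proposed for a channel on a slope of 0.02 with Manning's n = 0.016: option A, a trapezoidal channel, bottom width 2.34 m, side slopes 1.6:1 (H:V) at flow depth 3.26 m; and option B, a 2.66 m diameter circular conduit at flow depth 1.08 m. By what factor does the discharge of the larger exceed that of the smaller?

Channel A: With bottom width b = 2.34 m and side slope z = 1.6: A = (b + zy)y = (2.34 + 1.6×3.26)×3.26 = 24.63 m²; P = b + 2y√(1+z²) = 2.34 + 2×3.26×1.887 = 14.64 m. Hydraulic radius R = A/P = 24.63/14.64 = 1.682 m. Q_A = (1/0.016)·24.63·1.682^(2/3)·√0.02 = 308 m³/s.
Channel B: For a circular section of diameter D = 2.66 m at depth y = 1.08 m, the central angle is θ = 2 arccos(1 − 2y/D) = 2.763 rad. Then A = (D²/8)(θ − sin θ) = 2.118 m² and P = Dθ/2 = 3.675 m. Hydraulic radius R = A/P = 2.118/3.675 = 0.5761 m. Q_B = (1/0.016)·2.118·0.5761^(2/3)·√0.02 = 12.96 m³/s.
The larger discharge is 308 m³/s and the smaller is 12.96 m³/s; the ratio is 23.8.

23.8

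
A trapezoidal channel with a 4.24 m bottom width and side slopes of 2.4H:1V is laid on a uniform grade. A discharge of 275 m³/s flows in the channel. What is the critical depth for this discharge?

At critical depth, Q² T / (g A³) = 1, i.e. A³/T = Q²/g = 275²/9.81 = 7709.
Try y = 5.13 m: A³/T = 21210 — high.
Try y = 3.17 m: A³/T = 2723 — low.
Try y = 4.06 m: A³/T = 7713 — ≈ 7709.

y_c = 4.06 m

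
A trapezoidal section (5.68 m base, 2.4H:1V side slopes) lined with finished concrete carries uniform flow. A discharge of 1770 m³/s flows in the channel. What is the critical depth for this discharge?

At critical depth, Q² T / (g A³) = 1, i.e. A³/T = Q²/g = 1770²/9.81 = 319400.
At y = 7.35 m: A³/T = 122900 — too small.
At y = 11.4 m: A³/T = 884700 — too large.
At y = 9.11 m: A³/T = 319800 — matches.

y_c = 9.11 m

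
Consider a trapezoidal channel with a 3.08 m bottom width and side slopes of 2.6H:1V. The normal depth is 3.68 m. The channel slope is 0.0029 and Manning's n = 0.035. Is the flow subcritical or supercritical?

With bottom width b = 3.08 m and side slope z = 2.6: A = (b + zy)y = (3.08 + 2.6×3.68)×3.68 = 46.54 m²; P = b + 2y√(1+z²) = 3.08 + 2×3.68×2.786 = 23.58 m.
Hydraulic radius R = A/P = 46.54/23.58 = 1.974 m.
V = (1/n) R^(2/3) √S = (1/0.035) × 1.974^(2/3) × √0.0029 = 2.421 m/s. Hydraulic depth D_h = A/T = 46.54/22.22 = 2.095 m.
Froude number Fr = V/√(g·D_h) = 2.421/√(9.81×2.095) = 0.534, which is less than 1, so the flow is subcritical.

subcritical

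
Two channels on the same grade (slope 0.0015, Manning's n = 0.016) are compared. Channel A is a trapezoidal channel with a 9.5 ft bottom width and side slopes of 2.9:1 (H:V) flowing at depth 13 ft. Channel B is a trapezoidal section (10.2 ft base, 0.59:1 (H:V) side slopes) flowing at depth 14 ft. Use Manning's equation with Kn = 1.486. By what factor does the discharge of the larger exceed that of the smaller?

2.59

Channel A: With bottom width b = 9.5 ft and side slope z = 2.9: A = (b + zy)y = (9.5 + 2.9×13)×13 = 613.6 ft²; P = b + 2y√(1+z²) = 9.5 + 2×13×3.068 = 89.26 ft. Hydraulic radius R = A/P = 613.6/89.26 = 6.875 ft. Q_A = (1.486/0.016)·613.6·6.875^(2/3)·√0.0015 = 7980 ft³/s.
Channel B: With bottom width b = 10.2 ft and side slope z = 0.59: A = (b + zy)y = (10.2 + 0.59×14)×14 = 258.4 ft²; P = b + 2y√(1+z²) = 10.2 + 2×14×1.161 = 42.71 ft. Hydraulic radius R = A/P = 258.4/42.71 = 6.051 ft. Q_B = (1.486/0.016)·258.4·6.051^(2/3)·√0.0015 = 3087 ft³/s.
The larger discharge is 7980 ft³/s and the smaller is 3087 ft³/s; the ratio is 2.59.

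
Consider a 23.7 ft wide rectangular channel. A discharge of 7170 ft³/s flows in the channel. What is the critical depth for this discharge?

y_c = 14.2 ft

For a rectangular channel, critical depth y_c = (q²/g)^(1/3) where q = Q/b = 7170/23.7 = 302.5 ft²/s.
So y_c = (302.5²/32.2)^(1/3) = 14.2 ft.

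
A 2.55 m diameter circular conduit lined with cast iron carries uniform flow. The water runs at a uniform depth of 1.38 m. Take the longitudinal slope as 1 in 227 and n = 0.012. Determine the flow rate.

Q = 11.9 m³/s

For a circular section of diameter D = 2.55 m at depth y = 1.38 m, the central angle is θ = 2 arccos(1 − 2y/D) = 3.306 rad. Then A = (D²/8)(θ − sin θ) = 2.821 m² and P = Dθ/2 = 4.216 m.
Hydraulic radius R = A/P = 2.821/4.216 = 0.6691 m.
Manning's equation: Q = (1/n) A R^(2/3) S^(1/2) = (1/0.012) × 2.821 × 0.6691^(2/3) × 0.004405^(1/2) = 11.9 m³/s.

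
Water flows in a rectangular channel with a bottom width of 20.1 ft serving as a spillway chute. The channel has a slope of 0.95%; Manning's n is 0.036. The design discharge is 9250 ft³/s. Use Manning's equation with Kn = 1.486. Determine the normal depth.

Manning's equation rearranged: A R^(2/3) = nQ / (1.486·√S) = 0.036 × 9250 / (1.486 × √0.0095) = 2299.
At y = 37.4 ft: A R^(2/3) = 2987 — high.
At y = 23.8 ft: A R^(2/3) = 1762 — low.
At y = 29.8 ft: A R^(2/3) = 2298 — close enough.

y_n = 29.8 ft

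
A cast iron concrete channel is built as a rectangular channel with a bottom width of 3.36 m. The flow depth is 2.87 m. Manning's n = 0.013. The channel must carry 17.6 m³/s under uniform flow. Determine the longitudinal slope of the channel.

S = 0.000521

Flow area A = b·y = 3.36 × 2.87 = 9.643 m². Wetted perimeter P = b + 2y = 3.36 + 2×2.87 = 9.1 m.
Hydraulic radius R = A/P = 9.643/9.1 = 1.06 m.
From Manning's equation, S = [nQ / (1 A R^(2/3))]² = [0.013 × 17.6 / (1 × 9.643 × 1.06^(2/3))]² = 0.000521.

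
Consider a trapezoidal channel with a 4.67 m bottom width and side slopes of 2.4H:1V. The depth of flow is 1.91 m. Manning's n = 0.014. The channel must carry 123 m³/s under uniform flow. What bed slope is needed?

With bottom width b = 4.67 m and side slope z = 2.4: A = (b + zy)y = (4.67 + 2.4×1.91)×1.91 = 17.68 m²; P = b + 2y√(1+z²) = 4.67 + 2×1.91×2.6 = 14.6 m.
Hydraulic radius R = A/P = 17.68/14.6 = 1.21 m.
From Manning's equation, S = [nQ / (1 A R^(2/3))]² = [0.014 × 123 / (1 × 17.68 × 1.21^(2/3))]² = 0.00736.

S = 0.00736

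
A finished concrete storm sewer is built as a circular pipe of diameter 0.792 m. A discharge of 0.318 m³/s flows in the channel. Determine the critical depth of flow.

At critical depth, Q² T / (g A³) = 1, i.e. A³/T = Q²/g = 0.318²/9.81 = 0.01031.
At y = 0.41 m: A³/T = 0.02155 — high.
At y = 0.243 m: A³/T = 0.002887 — low.
At y = 0.338 m: A³/T = 0.0103 — close enough.

y_c = 0.338 m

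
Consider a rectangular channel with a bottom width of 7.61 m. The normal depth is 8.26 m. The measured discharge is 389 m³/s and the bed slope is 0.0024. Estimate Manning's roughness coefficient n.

n = 0.015

Flow area A = b·y = 7.61 × 8.26 = 62.86 m². Wetted perimeter P = b + 2y = 7.61 + 2×8.26 = 24.13 m.
Hydraulic radius R = A/P = 62.86/24.13 = 2.605 m.
Rearranging Manning's equation: n = (1/Q) A R^(2/3) S^(1/2) = (1/389) × 62.86 × 2.605^(2/3) × √0.0024 = 0.015.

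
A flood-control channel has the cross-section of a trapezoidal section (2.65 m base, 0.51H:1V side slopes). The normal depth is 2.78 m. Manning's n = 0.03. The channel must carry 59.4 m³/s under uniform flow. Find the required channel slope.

S = 0.018

With bottom width b = 2.65 m and side slope z = 0.51: A = (b + zy)y = (2.65 + 0.51×2.78)×2.78 = 11.31 m²; P = b + 2y√(1+z²) = 2.65 + 2×2.78×1.123 = 8.891 m.
Hydraulic radius R = A/P = 11.31/8.891 = 1.272 m.
From Manning's equation, S = [nQ / (1 A R^(2/3))]² = [0.03 × 59.4 / (1 × 11.31 × 1.272^(2/3))]² = 0.018.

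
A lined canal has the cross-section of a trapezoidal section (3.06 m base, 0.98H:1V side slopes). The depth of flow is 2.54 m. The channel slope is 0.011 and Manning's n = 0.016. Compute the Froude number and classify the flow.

With bottom width b = 3.06 m and side slope z = 0.98: A = (b + zy)y = (3.06 + 0.98×2.54)×2.54 = 14.09 m²; P = b + 2y√(1+z²) = 3.06 + 2×2.54×1.4 = 10.17 m.
Hydraulic radius R = A/P = 14.09/10.17 = 1.386 m.
V = (1/n) R^(2/3) √S = (1/0.016) × 1.386^(2/3) × √0.011 = 8.147 m/s. Hydraulic depth D_h = A/T = 14.09/8.038 = 1.753 m.
Froude number Fr = V/√(g·D_h) = 8.147/√(9.81×1.753) = 1.96, which is greater than 1, so the flow is supercritical.

supercritical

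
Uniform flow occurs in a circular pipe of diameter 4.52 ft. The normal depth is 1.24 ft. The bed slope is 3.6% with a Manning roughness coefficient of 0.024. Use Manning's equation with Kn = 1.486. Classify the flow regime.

supercritical

For a circular section of diameter D = 4.52 ft at depth y = 1.24 ft, the central angle is θ = 2 arccos(1 − 2y/D) = 2.205 rad. Then A = (D²/8)(θ − sin θ) = 3.574 ft² and P = Dθ/2 = 4.983 ft.
Hydraulic radius R = A/P = 3.574/4.983 = 0.7172 ft.
V = (1.486/n) R^(2/3) √S = (1.486/0.024) × 0.7172^(2/3) × √0.036 = 9.413 ft/s. Hydraulic depth D_h = A/T = 3.574/4.033 = 0.8862 ft.
Froude number Fr = V/√(g·D_h) = 9.413/√(32.2×0.8862) = 1.76, which is greater than 1, so the flow is supercritical.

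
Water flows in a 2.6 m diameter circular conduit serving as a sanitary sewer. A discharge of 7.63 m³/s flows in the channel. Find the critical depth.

y_c = 1.24 m

At critical depth, Q² T / (g A³) = 1, i.e. A³/T = Q²/g = 7.63²/9.81 = 5.934.
At y = 1.06 m: A³/T = 3.294 — short.
At y = 1.24 m: A³/T = 6.007 — ≈ 5.934.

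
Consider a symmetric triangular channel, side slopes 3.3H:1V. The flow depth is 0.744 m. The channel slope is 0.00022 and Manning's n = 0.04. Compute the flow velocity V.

For a triangular section with side slope z = 3.3: A = zy² = 3.3×0.744² = 1.827 m²; P = 2y√(1+z²) = 2×0.744×3.448 = 5.131 m.
Hydraulic radius R = A/P = 1.827/5.131 = 0.356 m.
From Manning's equation, V = (1/n) R^(2/3) S^(1/2) = (1/0.04) × 0.356^(2/3) × 0.00022^(1/2) = 0.186 m/s.

V = 0.186 m/s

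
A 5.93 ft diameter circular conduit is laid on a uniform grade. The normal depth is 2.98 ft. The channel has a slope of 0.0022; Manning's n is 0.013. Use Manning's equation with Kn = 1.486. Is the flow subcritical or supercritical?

For a circular section of diameter D = 5.93 ft at depth y = 2.98 ft, the central angle is θ = 2 arccos(1 − 2y/D) = 3.152 rad. Then A = (D²/8)(θ − sin θ) = 13.9 ft² and P = Dθ/2 = 9.345 ft.
Hydraulic radius R = A/P = 13.9/9.345 = 1.487 ft.
V = (1.486/n) R^(2/3) √S = (1.486/0.013) × 1.487^(2/3) × √0.0022 = 6.986 ft/s. Hydraulic depth D_h = A/T = 13.9/5.93 = 2.344 ft.
Froude number Fr = V/√(g·D_h) = 6.986/√(32.2×2.344) = 0.804, which is less than 1, so the flow is subcritical.

subcritical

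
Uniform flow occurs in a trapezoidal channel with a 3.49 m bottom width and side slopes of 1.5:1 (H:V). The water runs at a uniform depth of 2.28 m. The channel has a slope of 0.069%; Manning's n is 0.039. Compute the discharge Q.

With bottom width b = 3.49 m and side slope z = 1.5: A = (b + zy)y = (3.49 + 1.5×2.28)×2.28 = 15.75 m²; P = b + 2y√(1+z²) = 3.49 + 2×2.28×1.803 = 11.71 m.
Hydraulic radius R = A/P = 15.75/11.71 = 1.345 m.
Manning's equation: Q = (1/n) A R^(2/3) S^(1/2) = (1/0.039) × 15.75 × 1.345^(2/3) × 0.00069^(1/2) = 12.9 m³/s.

Q = 12.9 m³/s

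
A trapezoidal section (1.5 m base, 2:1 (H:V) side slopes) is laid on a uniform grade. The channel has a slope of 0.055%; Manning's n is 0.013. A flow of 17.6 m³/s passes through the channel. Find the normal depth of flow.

Manning's equation rearranged: A R^(2/3) = nQ / (1·√S) = 0.013 × 17.6 / (√0.00055) = 9.756.
Trying y = 1.35 m: A R^(2/3) = 4.69 — short.
Trying y = 1.87 m: A R^(2/3) = 9.756 — ≈ 9.756.

y_n = 1.87 m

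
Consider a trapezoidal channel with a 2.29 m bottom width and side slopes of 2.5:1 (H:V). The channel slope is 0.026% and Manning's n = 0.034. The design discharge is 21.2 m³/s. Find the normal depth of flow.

Manning's equation rearranged: A R^(2/3) = nQ / (1·√S) = 0.034 × 21.2 / (√0.00026) = 44.7.
At y = 2.46 m: A R^(2/3) = 25.19 — short.
At y = 3.72 m: A R^(2/3) = 66.87 — over.
At y = 3.14 m: A R^(2/3) = 44.61 — close enough.

y_n = 3.14 m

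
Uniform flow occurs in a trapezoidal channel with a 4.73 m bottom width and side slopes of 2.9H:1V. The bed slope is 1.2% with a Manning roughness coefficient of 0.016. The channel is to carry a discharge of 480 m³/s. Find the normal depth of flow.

y_n = 3.26 m

Manning's equation rearranged: A R^(2/3) = nQ / (1·√S) = 0.016 × 480 / (√0.012) = 70.11.
Try y = 3.58 m: A R^(2/3) = 86.64 — over.
Try y = 2.78 m: A R^(2/3) = 49.3 — short.
Try y = 3.26 m: A R^(2/3) = 70.18 — ≈ 70.11.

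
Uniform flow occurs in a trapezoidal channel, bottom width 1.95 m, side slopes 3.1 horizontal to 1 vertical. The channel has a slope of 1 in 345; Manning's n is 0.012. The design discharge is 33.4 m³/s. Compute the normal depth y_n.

y_n = 1.39 m

Manning's equation rearranged: A R^(2/3) = nQ / (1·√S) = 0.012 × 33.4 / (√0.002899) = 7.445.
Try y = 1.16 m: A R^(2/3) = 4.959 — too small.
Try y = 1.39 m: A R^(2/3) = 7.438 — matches.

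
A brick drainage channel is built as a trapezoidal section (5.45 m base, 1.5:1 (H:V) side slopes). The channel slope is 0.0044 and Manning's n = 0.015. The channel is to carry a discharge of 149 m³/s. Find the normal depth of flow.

Manning's equation rearranged: A R^(2/3) = nQ / (1·√S) = 0.015 × 149 / (√0.0044) = 33.69.
Trying y = 2.1 m: A R^(2/3) = 22.46 — low.
Trying y = 2.6 m: A R^(2/3) = 33.81 — close enough.

y_n = 2.6 m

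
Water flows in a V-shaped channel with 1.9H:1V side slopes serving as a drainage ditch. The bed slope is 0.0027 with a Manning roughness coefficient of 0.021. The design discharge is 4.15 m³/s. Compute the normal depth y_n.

y_n = 1.17 m

Manning's equation rearranged: A R^(2/3) = nQ / (1·√S) = 0.021 × 4.15 / (√0.0027) = 1.677.
Try y = 0.87 m: A R^(2/3) = 0.761 — low.
Try y = 1.38 m: A R^(2/3) = 2.604 — high.
Try y = 1.17 m: A R^(2/3) = 1.677 — close enough.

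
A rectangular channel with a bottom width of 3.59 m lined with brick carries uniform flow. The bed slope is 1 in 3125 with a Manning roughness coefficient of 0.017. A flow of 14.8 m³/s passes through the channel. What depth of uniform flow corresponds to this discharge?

y_n = 3.5 m

Manning's equation rearranged: A R^(2/3) = nQ / (1·√S) = 0.017 × 14.8 / (√0.00032) = 14.06.
At y = 4.07 m: A R^(2/3) = 16.92 — too large.
At y = 2.49 m: A R^(2/3) = 9.194 — too small.
At y = 3.5 m: A R^(2/3) = 14.08 — matches.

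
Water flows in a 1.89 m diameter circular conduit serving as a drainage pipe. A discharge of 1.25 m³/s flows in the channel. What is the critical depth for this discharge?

y_c = 0.531 m

At critical depth, Q² T / (g A³) = 1, i.e. A³/T = Q²/g = 1.25²/9.81 = 0.1593.
Try y = 0.587 m: A³/T = 0.2342 — high.
Try y = 0.397 m: A³/T = 0.05108 — low.
Try y = 0.531 m: A³/T = 0.1588 — matches.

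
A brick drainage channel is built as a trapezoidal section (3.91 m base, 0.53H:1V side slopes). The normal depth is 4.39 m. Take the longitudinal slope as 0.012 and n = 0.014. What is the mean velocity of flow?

With bottom width b = 3.91 m and side slope z = 0.53: A = (b + zy)y = (3.91 + 0.53×4.39)×4.39 = 27.38 m²; P = b + 2y√(1+z²) = 3.91 + 2×4.39×1.132 = 13.85 m.
Hydraulic radius R = A/P = 27.38/13.85 = 1.977 m.
From Manning's equation, V = (1/n) R^(2/3) S^(1/2) = (1/0.014) × 1.977^(2/3) × 0.012^(1/2) = 12.3 m/s.

V = 12.3 m/s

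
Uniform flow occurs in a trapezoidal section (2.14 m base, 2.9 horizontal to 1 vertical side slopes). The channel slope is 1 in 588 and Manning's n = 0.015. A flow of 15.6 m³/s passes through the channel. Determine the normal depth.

y_n = 1.23 m

Manning's equation rearranged: A R^(2/3) = nQ / (1·√S) = 0.015 × 15.6 / (√0.001701) = 5.674.
At y = 1.52 m: A R^(2/3) = 9.057 — high.
At y = 1.03 m: A R^(2/3) = 3.857 — low.
At y = 1.23 m: A R^(2/3) = 5.664 — close enough.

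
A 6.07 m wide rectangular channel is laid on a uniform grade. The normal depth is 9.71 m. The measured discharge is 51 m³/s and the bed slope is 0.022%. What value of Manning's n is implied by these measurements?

n = 0.03

Flow area A = b·y = 6.07 × 9.71 = 58.94 m². Wetted perimeter P = b + 2y = 6.07 + 2×9.71 = 25.49 m.
Hydraulic radius R = A/P = 58.94/25.49 = 2.312 m.
Rearranging Manning's equation: n = (1/Q) A R^(2/3) S^(1/2) = (1/51) × 58.94 × 2.312^(2/3) × √0.00022 = 0.03.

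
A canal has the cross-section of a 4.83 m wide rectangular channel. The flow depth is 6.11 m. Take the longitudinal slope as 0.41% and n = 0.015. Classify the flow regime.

subcritical

Flow area A = b·y = 4.83 × 6.11 = 29.51 m². Wetted perimeter P = b + 2y = 4.83 + 2×6.11 = 17.05 m.
Hydraulic radius R = A/P = 29.51/17.05 = 1.731 m.
V = (1/n) R^(2/3) √S = (1/0.015) × 1.731^(2/3) × √0.0041 = 6.154 m/s. Hydraulic depth D_h = A/T = 29.51/4.83 = 6.11 m.
Froude number Fr = V/√(g·D_h) = 6.154/√(9.81×6.11) = 0.795, which is less than 1, so the flow is subcritical.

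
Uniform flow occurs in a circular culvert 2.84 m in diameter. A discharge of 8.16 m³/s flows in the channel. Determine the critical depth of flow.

At critical depth, Q² T / (g A³) = 1, i.e. A³/T = Q²/g = 8.16²/9.81 = 6.788.
Trying y = 0.992 m: A³/T = 2.825 — too small.
Trying y = 1.45 m: A³/T = 12.12 — too large.
Trying y = 1.25 m: A³/T = 6.871 — matches.

y_c = 1.25 m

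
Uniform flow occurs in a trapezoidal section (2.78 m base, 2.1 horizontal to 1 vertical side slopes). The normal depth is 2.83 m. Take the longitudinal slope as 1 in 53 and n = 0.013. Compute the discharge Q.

Q = 349 m³/s

With bottom width b = 2.78 m and side slope z = 2.1: A = (b + zy)y = (2.78 + 2.1×2.83)×2.83 = 24.69 m²; P = b + 2y√(1+z²) = 2.78 + 2×2.83×2.326 = 15.94 m.
Hydraulic radius R = A/P = 24.69/15.94 = 1.548 m.
Manning's equation: Q = (1/n) A R^(2/3) S^(1/2) = (1/0.013) × 24.69 × 1.548^(2/3) × 0.01887^(1/2) = 349 m³/s.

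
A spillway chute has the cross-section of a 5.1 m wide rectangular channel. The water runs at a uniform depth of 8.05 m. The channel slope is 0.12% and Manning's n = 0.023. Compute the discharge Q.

Q = 96.1 m³/s

Flow area A = b·y = 5.1 × 8.05 = 41.05 m². Wetted perimeter P = b + 2y = 5.1 + 2×8.05 = 21.2 m.
Hydraulic radius R = A/P = 41.05/21.2 = 1.937 m.
Manning's equation: Q = (1/n) A R^(2/3) S^(1/2) = (1/0.023) × 41.05 × 1.937^(2/3) × 0.0012^(1/2) = 96.1 m³/s.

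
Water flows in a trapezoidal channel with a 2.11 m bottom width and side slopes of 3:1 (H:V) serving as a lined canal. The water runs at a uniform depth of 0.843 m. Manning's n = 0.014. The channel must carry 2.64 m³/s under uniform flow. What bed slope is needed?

With bottom width b = 2.11 m and side slope z = 3: A = (b + zy)y = (2.11 + 3×0.843)×0.843 = 3.911 m²; P = b + 2y√(1+z²) = 2.11 + 2×0.843×3.162 = 7.442 m.
Hydraulic radius R = A/P = 3.911/7.442 = 0.5255 m.
From Manning's equation, S = [nQ / (1 A R^(2/3))]² = [0.014 × 2.64 / (1 × 3.911 × 0.5255^(2/3))]² = 0.000211.

S = 0.000211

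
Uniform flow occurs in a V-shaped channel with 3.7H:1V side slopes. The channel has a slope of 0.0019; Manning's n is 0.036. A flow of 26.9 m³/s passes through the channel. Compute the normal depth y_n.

y_n = 2.35 m

Manning's equation rearranged: A R^(2/3) = nQ / (1·√S) = 0.036 × 26.9 / (√0.0019) = 22.22.
Try y = 1.91 m: A R^(2/3) = 12.79 — short.
Try y = 2.35 m: A R^(2/3) = 22.22 — close enough.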